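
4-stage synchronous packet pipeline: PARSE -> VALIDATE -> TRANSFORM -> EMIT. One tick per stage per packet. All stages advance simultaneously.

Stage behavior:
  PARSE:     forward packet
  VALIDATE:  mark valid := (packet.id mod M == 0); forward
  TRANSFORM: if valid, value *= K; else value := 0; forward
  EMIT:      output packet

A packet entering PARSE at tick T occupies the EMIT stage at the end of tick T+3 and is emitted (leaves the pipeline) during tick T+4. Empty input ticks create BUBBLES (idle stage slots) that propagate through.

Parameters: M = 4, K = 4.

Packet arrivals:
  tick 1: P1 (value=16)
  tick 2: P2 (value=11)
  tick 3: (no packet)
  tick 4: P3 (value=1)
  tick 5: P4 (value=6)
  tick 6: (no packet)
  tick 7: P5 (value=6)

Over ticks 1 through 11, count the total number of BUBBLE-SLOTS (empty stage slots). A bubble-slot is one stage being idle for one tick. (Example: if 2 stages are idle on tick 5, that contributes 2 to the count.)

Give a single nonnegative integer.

Answer: 24

Derivation:
Tick 1: [PARSE:P1(v=16,ok=F), VALIDATE:-, TRANSFORM:-, EMIT:-] out:-; bubbles=3
Tick 2: [PARSE:P2(v=11,ok=F), VALIDATE:P1(v=16,ok=F), TRANSFORM:-, EMIT:-] out:-; bubbles=2
Tick 3: [PARSE:-, VALIDATE:P2(v=11,ok=F), TRANSFORM:P1(v=0,ok=F), EMIT:-] out:-; bubbles=2
Tick 4: [PARSE:P3(v=1,ok=F), VALIDATE:-, TRANSFORM:P2(v=0,ok=F), EMIT:P1(v=0,ok=F)] out:-; bubbles=1
Tick 5: [PARSE:P4(v=6,ok=F), VALIDATE:P3(v=1,ok=F), TRANSFORM:-, EMIT:P2(v=0,ok=F)] out:P1(v=0); bubbles=1
Tick 6: [PARSE:-, VALIDATE:P4(v=6,ok=T), TRANSFORM:P3(v=0,ok=F), EMIT:-] out:P2(v=0); bubbles=2
Tick 7: [PARSE:P5(v=6,ok=F), VALIDATE:-, TRANSFORM:P4(v=24,ok=T), EMIT:P3(v=0,ok=F)] out:-; bubbles=1
Tick 8: [PARSE:-, VALIDATE:P5(v=6,ok=F), TRANSFORM:-, EMIT:P4(v=24,ok=T)] out:P3(v=0); bubbles=2
Tick 9: [PARSE:-, VALIDATE:-, TRANSFORM:P5(v=0,ok=F), EMIT:-] out:P4(v=24); bubbles=3
Tick 10: [PARSE:-, VALIDATE:-, TRANSFORM:-, EMIT:P5(v=0,ok=F)] out:-; bubbles=3
Tick 11: [PARSE:-, VALIDATE:-, TRANSFORM:-, EMIT:-] out:P5(v=0); bubbles=4
Total bubble-slots: 24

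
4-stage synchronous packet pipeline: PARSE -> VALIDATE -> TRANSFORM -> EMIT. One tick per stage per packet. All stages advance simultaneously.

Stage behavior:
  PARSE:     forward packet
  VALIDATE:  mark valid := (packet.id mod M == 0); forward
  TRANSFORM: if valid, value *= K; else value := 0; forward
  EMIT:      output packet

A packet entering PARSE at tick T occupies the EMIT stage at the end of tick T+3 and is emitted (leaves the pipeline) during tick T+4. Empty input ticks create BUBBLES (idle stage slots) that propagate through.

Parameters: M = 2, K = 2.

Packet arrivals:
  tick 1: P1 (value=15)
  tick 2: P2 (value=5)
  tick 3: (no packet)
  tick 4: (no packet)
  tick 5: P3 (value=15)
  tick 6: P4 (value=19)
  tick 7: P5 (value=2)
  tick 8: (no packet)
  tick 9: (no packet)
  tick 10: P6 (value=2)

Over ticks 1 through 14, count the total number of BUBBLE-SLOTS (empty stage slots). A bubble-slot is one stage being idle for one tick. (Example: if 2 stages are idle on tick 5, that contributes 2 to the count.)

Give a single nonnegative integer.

Answer: 32

Derivation:
Tick 1: [PARSE:P1(v=15,ok=F), VALIDATE:-, TRANSFORM:-, EMIT:-] out:-; bubbles=3
Tick 2: [PARSE:P2(v=5,ok=F), VALIDATE:P1(v=15,ok=F), TRANSFORM:-, EMIT:-] out:-; bubbles=2
Tick 3: [PARSE:-, VALIDATE:P2(v=5,ok=T), TRANSFORM:P1(v=0,ok=F), EMIT:-] out:-; bubbles=2
Tick 4: [PARSE:-, VALIDATE:-, TRANSFORM:P2(v=10,ok=T), EMIT:P1(v=0,ok=F)] out:-; bubbles=2
Tick 5: [PARSE:P3(v=15,ok=F), VALIDATE:-, TRANSFORM:-, EMIT:P2(v=10,ok=T)] out:P1(v=0); bubbles=2
Tick 6: [PARSE:P4(v=19,ok=F), VALIDATE:P3(v=15,ok=F), TRANSFORM:-, EMIT:-] out:P2(v=10); bubbles=2
Tick 7: [PARSE:P5(v=2,ok=F), VALIDATE:P4(v=19,ok=T), TRANSFORM:P3(v=0,ok=F), EMIT:-] out:-; bubbles=1
Tick 8: [PARSE:-, VALIDATE:P5(v=2,ok=F), TRANSFORM:P4(v=38,ok=T), EMIT:P3(v=0,ok=F)] out:-; bubbles=1
Tick 9: [PARSE:-, VALIDATE:-, TRANSFORM:P5(v=0,ok=F), EMIT:P4(v=38,ok=T)] out:P3(v=0); bubbles=2
Tick 10: [PARSE:P6(v=2,ok=F), VALIDATE:-, TRANSFORM:-, EMIT:P5(v=0,ok=F)] out:P4(v=38); bubbles=2
Tick 11: [PARSE:-, VALIDATE:P6(v=2,ok=T), TRANSFORM:-, EMIT:-] out:P5(v=0); bubbles=3
Tick 12: [PARSE:-, VALIDATE:-, TRANSFORM:P6(v=4,ok=T), EMIT:-] out:-; bubbles=3
Tick 13: [PARSE:-, VALIDATE:-, TRANSFORM:-, EMIT:P6(v=4,ok=T)] out:-; bubbles=3
Tick 14: [PARSE:-, VALIDATE:-, TRANSFORM:-, EMIT:-] out:P6(v=4); bubbles=4
Total bubble-slots: 32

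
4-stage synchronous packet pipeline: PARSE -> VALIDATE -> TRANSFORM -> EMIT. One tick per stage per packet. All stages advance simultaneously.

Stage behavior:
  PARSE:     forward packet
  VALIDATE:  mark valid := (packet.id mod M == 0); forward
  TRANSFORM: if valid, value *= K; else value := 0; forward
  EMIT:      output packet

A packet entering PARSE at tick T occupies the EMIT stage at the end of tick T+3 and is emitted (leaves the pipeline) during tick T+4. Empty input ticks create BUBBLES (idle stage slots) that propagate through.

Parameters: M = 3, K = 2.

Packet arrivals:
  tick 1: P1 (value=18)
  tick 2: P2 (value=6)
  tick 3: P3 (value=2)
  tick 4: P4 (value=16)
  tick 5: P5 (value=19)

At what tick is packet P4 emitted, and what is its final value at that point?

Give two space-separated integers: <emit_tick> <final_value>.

Tick 1: [PARSE:P1(v=18,ok=F), VALIDATE:-, TRANSFORM:-, EMIT:-] out:-; in:P1
Tick 2: [PARSE:P2(v=6,ok=F), VALIDATE:P1(v=18,ok=F), TRANSFORM:-, EMIT:-] out:-; in:P2
Tick 3: [PARSE:P3(v=2,ok=F), VALIDATE:P2(v=6,ok=F), TRANSFORM:P1(v=0,ok=F), EMIT:-] out:-; in:P3
Tick 4: [PARSE:P4(v=16,ok=F), VALIDATE:P3(v=2,ok=T), TRANSFORM:P2(v=0,ok=F), EMIT:P1(v=0,ok=F)] out:-; in:P4
Tick 5: [PARSE:P5(v=19,ok=F), VALIDATE:P4(v=16,ok=F), TRANSFORM:P3(v=4,ok=T), EMIT:P2(v=0,ok=F)] out:P1(v=0); in:P5
Tick 6: [PARSE:-, VALIDATE:P5(v=19,ok=F), TRANSFORM:P4(v=0,ok=F), EMIT:P3(v=4,ok=T)] out:P2(v=0); in:-
Tick 7: [PARSE:-, VALIDATE:-, TRANSFORM:P5(v=0,ok=F), EMIT:P4(v=0,ok=F)] out:P3(v=4); in:-
Tick 8: [PARSE:-, VALIDATE:-, TRANSFORM:-, EMIT:P5(v=0,ok=F)] out:P4(v=0); in:-
Tick 9: [PARSE:-, VALIDATE:-, TRANSFORM:-, EMIT:-] out:P5(v=0); in:-
P4: arrives tick 4, valid=False (id=4, id%3=1), emit tick 8, final value 0

Answer: 8 0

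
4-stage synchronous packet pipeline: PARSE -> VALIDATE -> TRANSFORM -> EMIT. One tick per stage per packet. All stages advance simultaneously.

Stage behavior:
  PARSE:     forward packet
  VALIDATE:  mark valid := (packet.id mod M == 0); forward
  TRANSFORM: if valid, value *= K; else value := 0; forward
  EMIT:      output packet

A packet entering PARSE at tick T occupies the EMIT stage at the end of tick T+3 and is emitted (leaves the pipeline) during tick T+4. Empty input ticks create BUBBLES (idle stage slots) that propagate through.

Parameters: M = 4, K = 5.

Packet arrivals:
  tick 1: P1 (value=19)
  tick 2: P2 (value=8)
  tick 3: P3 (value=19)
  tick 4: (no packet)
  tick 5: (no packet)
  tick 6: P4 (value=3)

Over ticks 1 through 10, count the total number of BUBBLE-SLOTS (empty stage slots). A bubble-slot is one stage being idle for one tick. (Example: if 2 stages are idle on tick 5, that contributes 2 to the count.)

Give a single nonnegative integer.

Answer: 24

Derivation:
Tick 1: [PARSE:P1(v=19,ok=F), VALIDATE:-, TRANSFORM:-, EMIT:-] out:-; bubbles=3
Tick 2: [PARSE:P2(v=8,ok=F), VALIDATE:P1(v=19,ok=F), TRANSFORM:-, EMIT:-] out:-; bubbles=2
Tick 3: [PARSE:P3(v=19,ok=F), VALIDATE:P2(v=8,ok=F), TRANSFORM:P1(v=0,ok=F), EMIT:-] out:-; bubbles=1
Tick 4: [PARSE:-, VALIDATE:P3(v=19,ok=F), TRANSFORM:P2(v=0,ok=F), EMIT:P1(v=0,ok=F)] out:-; bubbles=1
Tick 5: [PARSE:-, VALIDATE:-, TRANSFORM:P3(v=0,ok=F), EMIT:P2(v=0,ok=F)] out:P1(v=0); bubbles=2
Tick 6: [PARSE:P4(v=3,ok=F), VALIDATE:-, TRANSFORM:-, EMIT:P3(v=0,ok=F)] out:P2(v=0); bubbles=2
Tick 7: [PARSE:-, VALIDATE:P4(v=3,ok=T), TRANSFORM:-, EMIT:-] out:P3(v=0); bubbles=3
Tick 8: [PARSE:-, VALIDATE:-, TRANSFORM:P4(v=15,ok=T), EMIT:-] out:-; bubbles=3
Tick 9: [PARSE:-, VALIDATE:-, TRANSFORM:-, EMIT:P4(v=15,ok=T)] out:-; bubbles=3
Tick 10: [PARSE:-, VALIDATE:-, TRANSFORM:-, EMIT:-] out:P4(v=15); bubbles=4
Total bubble-slots: 24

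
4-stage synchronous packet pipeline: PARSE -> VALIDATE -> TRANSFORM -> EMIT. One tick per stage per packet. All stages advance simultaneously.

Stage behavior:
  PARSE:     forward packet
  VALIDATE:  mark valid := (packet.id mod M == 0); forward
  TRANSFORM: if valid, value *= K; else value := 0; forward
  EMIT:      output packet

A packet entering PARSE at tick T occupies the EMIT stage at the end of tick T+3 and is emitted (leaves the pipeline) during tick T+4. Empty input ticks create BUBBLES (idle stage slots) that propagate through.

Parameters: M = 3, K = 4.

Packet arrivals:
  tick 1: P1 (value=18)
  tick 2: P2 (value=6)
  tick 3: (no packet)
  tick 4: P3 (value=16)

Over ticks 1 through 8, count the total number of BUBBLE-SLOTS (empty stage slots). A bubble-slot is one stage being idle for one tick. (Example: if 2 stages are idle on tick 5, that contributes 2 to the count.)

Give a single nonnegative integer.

Answer: 20

Derivation:
Tick 1: [PARSE:P1(v=18,ok=F), VALIDATE:-, TRANSFORM:-, EMIT:-] out:-; bubbles=3
Tick 2: [PARSE:P2(v=6,ok=F), VALIDATE:P1(v=18,ok=F), TRANSFORM:-, EMIT:-] out:-; bubbles=2
Tick 3: [PARSE:-, VALIDATE:P2(v=6,ok=F), TRANSFORM:P1(v=0,ok=F), EMIT:-] out:-; bubbles=2
Tick 4: [PARSE:P3(v=16,ok=F), VALIDATE:-, TRANSFORM:P2(v=0,ok=F), EMIT:P1(v=0,ok=F)] out:-; bubbles=1
Tick 5: [PARSE:-, VALIDATE:P3(v=16,ok=T), TRANSFORM:-, EMIT:P2(v=0,ok=F)] out:P1(v=0); bubbles=2
Tick 6: [PARSE:-, VALIDATE:-, TRANSFORM:P3(v=64,ok=T), EMIT:-] out:P2(v=0); bubbles=3
Tick 7: [PARSE:-, VALIDATE:-, TRANSFORM:-, EMIT:P3(v=64,ok=T)] out:-; bubbles=3
Tick 8: [PARSE:-, VALIDATE:-, TRANSFORM:-, EMIT:-] out:P3(v=64); bubbles=4
Total bubble-slots: 20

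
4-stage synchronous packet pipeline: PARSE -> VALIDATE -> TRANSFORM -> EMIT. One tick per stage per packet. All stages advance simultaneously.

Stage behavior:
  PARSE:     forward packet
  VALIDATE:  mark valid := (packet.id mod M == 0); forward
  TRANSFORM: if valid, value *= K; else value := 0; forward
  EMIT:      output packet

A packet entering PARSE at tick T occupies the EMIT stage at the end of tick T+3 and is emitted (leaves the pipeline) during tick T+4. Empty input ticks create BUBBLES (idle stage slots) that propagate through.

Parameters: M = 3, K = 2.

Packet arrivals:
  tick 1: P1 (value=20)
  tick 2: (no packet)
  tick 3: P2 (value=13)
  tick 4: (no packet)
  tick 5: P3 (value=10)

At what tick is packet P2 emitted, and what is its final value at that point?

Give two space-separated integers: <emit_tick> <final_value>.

Answer: 7 0

Derivation:
Tick 1: [PARSE:P1(v=20,ok=F), VALIDATE:-, TRANSFORM:-, EMIT:-] out:-; in:P1
Tick 2: [PARSE:-, VALIDATE:P1(v=20,ok=F), TRANSFORM:-, EMIT:-] out:-; in:-
Tick 3: [PARSE:P2(v=13,ok=F), VALIDATE:-, TRANSFORM:P1(v=0,ok=F), EMIT:-] out:-; in:P2
Tick 4: [PARSE:-, VALIDATE:P2(v=13,ok=F), TRANSFORM:-, EMIT:P1(v=0,ok=F)] out:-; in:-
Tick 5: [PARSE:P3(v=10,ok=F), VALIDATE:-, TRANSFORM:P2(v=0,ok=F), EMIT:-] out:P1(v=0); in:P3
Tick 6: [PARSE:-, VALIDATE:P3(v=10,ok=T), TRANSFORM:-, EMIT:P2(v=0,ok=F)] out:-; in:-
Tick 7: [PARSE:-, VALIDATE:-, TRANSFORM:P3(v=20,ok=T), EMIT:-] out:P2(v=0); in:-
Tick 8: [PARSE:-, VALIDATE:-, TRANSFORM:-, EMIT:P3(v=20,ok=T)] out:-; in:-
Tick 9: [PARSE:-, VALIDATE:-, TRANSFORM:-, EMIT:-] out:P3(v=20); in:-
P2: arrives tick 3, valid=False (id=2, id%3=2), emit tick 7, final value 0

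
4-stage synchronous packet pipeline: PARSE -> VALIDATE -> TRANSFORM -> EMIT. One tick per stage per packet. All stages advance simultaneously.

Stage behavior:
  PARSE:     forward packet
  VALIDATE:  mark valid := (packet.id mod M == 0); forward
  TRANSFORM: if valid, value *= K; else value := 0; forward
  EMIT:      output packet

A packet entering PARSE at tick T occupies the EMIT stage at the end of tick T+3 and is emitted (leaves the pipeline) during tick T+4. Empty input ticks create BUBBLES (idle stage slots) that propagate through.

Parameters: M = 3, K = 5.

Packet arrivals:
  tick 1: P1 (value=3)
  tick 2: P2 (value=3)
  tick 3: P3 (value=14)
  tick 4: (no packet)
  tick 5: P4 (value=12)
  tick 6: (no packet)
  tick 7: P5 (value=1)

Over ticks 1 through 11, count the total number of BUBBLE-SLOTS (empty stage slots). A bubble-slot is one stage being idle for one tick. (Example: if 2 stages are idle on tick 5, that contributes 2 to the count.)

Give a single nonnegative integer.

Answer: 24

Derivation:
Tick 1: [PARSE:P1(v=3,ok=F), VALIDATE:-, TRANSFORM:-, EMIT:-] out:-; bubbles=3
Tick 2: [PARSE:P2(v=3,ok=F), VALIDATE:P1(v=3,ok=F), TRANSFORM:-, EMIT:-] out:-; bubbles=2
Tick 3: [PARSE:P3(v=14,ok=F), VALIDATE:P2(v=3,ok=F), TRANSFORM:P1(v=0,ok=F), EMIT:-] out:-; bubbles=1
Tick 4: [PARSE:-, VALIDATE:P3(v=14,ok=T), TRANSFORM:P2(v=0,ok=F), EMIT:P1(v=0,ok=F)] out:-; bubbles=1
Tick 5: [PARSE:P4(v=12,ok=F), VALIDATE:-, TRANSFORM:P3(v=70,ok=T), EMIT:P2(v=0,ok=F)] out:P1(v=0); bubbles=1
Tick 6: [PARSE:-, VALIDATE:P4(v=12,ok=F), TRANSFORM:-, EMIT:P3(v=70,ok=T)] out:P2(v=0); bubbles=2
Tick 7: [PARSE:P5(v=1,ok=F), VALIDATE:-, TRANSFORM:P4(v=0,ok=F), EMIT:-] out:P3(v=70); bubbles=2
Tick 8: [PARSE:-, VALIDATE:P5(v=1,ok=F), TRANSFORM:-, EMIT:P4(v=0,ok=F)] out:-; bubbles=2
Tick 9: [PARSE:-, VALIDATE:-, TRANSFORM:P5(v=0,ok=F), EMIT:-] out:P4(v=0); bubbles=3
Tick 10: [PARSE:-, VALIDATE:-, TRANSFORM:-, EMIT:P5(v=0,ok=F)] out:-; bubbles=3
Tick 11: [PARSE:-, VALIDATE:-, TRANSFORM:-, EMIT:-] out:P5(v=0); bubbles=4
Total bubble-slots: 24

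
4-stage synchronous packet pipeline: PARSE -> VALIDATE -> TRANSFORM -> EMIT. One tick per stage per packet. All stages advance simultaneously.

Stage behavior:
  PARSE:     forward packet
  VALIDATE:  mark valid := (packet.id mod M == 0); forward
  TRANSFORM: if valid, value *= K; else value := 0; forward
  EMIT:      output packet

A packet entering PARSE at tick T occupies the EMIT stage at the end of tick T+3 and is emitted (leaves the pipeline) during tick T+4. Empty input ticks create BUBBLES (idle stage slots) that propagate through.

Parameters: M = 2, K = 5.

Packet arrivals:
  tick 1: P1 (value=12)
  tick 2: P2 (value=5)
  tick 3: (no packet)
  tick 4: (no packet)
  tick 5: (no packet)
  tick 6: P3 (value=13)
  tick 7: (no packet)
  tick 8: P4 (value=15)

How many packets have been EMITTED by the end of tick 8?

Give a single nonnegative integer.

Tick 1: [PARSE:P1(v=12,ok=F), VALIDATE:-, TRANSFORM:-, EMIT:-] out:-; in:P1
Tick 2: [PARSE:P2(v=5,ok=F), VALIDATE:P1(v=12,ok=F), TRANSFORM:-, EMIT:-] out:-; in:P2
Tick 3: [PARSE:-, VALIDATE:P2(v=5,ok=T), TRANSFORM:P1(v=0,ok=F), EMIT:-] out:-; in:-
Tick 4: [PARSE:-, VALIDATE:-, TRANSFORM:P2(v=25,ok=T), EMIT:P1(v=0,ok=F)] out:-; in:-
Tick 5: [PARSE:-, VALIDATE:-, TRANSFORM:-, EMIT:P2(v=25,ok=T)] out:P1(v=0); in:-
Tick 6: [PARSE:P3(v=13,ok=F), VALIDATE:-, TRANSFORM:-, EMIT:-] out:P2(v=25); in:P3
Tick 7: [PARSE:-, VALIDATE:P3(v=13,ok=F), TRANSFORM:-, EMIT:-] out:-; in:-
Tick 8: [PARSE:P4(v=15,ok=F), VALIDATE:-, TRANSFORM:P3(v=0,ok=F), EMIT:-] out:-; in:P4
Emitted by tick 8: ['P1', 'P2']

Answer: 2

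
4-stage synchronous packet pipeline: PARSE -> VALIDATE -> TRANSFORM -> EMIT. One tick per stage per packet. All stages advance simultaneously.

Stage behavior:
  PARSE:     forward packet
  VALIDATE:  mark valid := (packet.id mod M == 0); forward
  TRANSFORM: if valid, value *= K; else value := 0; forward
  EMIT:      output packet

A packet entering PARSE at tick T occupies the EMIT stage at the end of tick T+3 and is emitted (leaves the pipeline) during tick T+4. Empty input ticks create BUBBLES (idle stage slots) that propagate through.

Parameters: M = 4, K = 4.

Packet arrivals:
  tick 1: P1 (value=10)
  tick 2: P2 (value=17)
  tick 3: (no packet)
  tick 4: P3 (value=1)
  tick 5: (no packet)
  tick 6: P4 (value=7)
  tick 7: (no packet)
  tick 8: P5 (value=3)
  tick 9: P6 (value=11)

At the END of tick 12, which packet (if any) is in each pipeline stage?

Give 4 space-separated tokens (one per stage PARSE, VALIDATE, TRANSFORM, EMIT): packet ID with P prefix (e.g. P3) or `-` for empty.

Tick 1: [PARSE:P1(v=10,ok=F), VALIDATE:-, TRANSFORM:-, EMIT:-] out:-; in:P1
Tick 2: [PARSE:P2(v=17,ok=F), VALIDATE:P1(v=10,ok=F), TRANSFORM:-, EMIT:-] out:-; in:P2
Tick 3: [PARSE:-, VALIDATE:P2(v=17,ok=F), TRANSFORM:P1(v=0,ok=F), EMIT:-] out:-; in:-
Tick 4: [PARSE:P3(v=1,ok=F), VALIDATE:-, TRANSFORM:P2(v=0,ok=F), EMIT:P1(v=0,ok=F)] out:-; in:P3
Tick 5: [PARSE:-, VALIDATE:P3(v=1,ok=F), TRANSFORM:-, EMIT:P2(v=0,ok=F)] out:P1(v=0); in:-
Tick 6: [PARSE:P4(v=7,ok=F), VALIDATE:-, TRANSFORM:P3(v=0,ok=F), EMIT:-] out:P2(v=0); in:P4
Tick 7: [PARSE:-, VALIDATE:P4(v=7,ok=T), TRANSFORM:-, EMIT:P3(v=0,ok=F)] out:-; in:-
Tick 8: [PARSE:P5(v=3,ok=F), VALIDATE:-, TRANSFORM:P4(v=28,ok=T), EMIT:-] out:P3(v=0); in:P5
Tick 9: [PARSE:P6(v=11,ok=F), VALIDATE:P5(v=3,ok=F), TRANSFORM:-, EMIT:P4(v=28,ok=T)] out:-; in:P6
Tick 10: [PARSE:-, VALIDATE:P6(v=11,ok=F), TRANSFORM:P5(v=0,ok=F), EMIT:-] out:P4(v=28); in:-
Tick 11: [PARSE:-, VALIDATE:-, TRANSFORM:P6(v=0,ok=F), EMIT:P5(v=0,ok=F)] out:-; in:-
Tick 12: [PARSE:-, VALIDATE:-, TRANSFORM:-, EMIT:P6(v=0,ok=F)] out:P5(v=0); in:-
At end of tick 12: ['-', '-', '-', 'P6']

Answer: - - - P6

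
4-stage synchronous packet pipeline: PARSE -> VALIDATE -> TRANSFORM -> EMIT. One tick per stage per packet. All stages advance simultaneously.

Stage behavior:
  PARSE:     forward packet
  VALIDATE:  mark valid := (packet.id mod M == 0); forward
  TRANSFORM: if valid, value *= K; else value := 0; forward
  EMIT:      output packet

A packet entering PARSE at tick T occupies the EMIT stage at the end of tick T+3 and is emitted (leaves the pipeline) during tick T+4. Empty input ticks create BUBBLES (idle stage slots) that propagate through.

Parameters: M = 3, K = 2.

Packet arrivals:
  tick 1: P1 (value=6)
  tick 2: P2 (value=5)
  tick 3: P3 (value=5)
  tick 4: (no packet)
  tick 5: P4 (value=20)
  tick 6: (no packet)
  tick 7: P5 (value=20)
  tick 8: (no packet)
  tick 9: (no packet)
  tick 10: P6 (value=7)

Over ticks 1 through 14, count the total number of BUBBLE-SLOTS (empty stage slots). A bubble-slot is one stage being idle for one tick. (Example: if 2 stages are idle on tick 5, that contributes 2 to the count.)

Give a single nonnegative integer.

Answer: 32

Derivation:
Tick 1: [PARSE:P1(v=6,ok=F), VALIDATE:-, TRANSFORM:-, EMIT:-] out:-; bubbles=3
Tick 2: [PARSE:P2(v=5,ok=F), VALIDATE:P1(v=6,ok=F), TRANSFORM:-, EMIT:-] out:-; bubbles=2
Tick 3: [PARSE:P3(v=5,ok=F), VALIDATE:P2(v=5,ok=F), TRANSFORM:P1(v=0,ok=F), EMIT:-] out:-; bubbles=1
Tick 4: [PARSE:-, VALIDATE:P3(v=5,ok=T), TRANSFORM:P2(v=0,ok=F), EMIT:P1(v=0,ok=F)] out:-; bubbles=1
Tick 5: [PARSE:P4(v=20,ok=F), VALIDATE:-, TRANSFORM:P3(v=10,ok=T), EMIT:P2(v=0,ok=F)] out:P1(v=0); bubbles=1
Tick 6: [PARSE:-, VALIDATE:P4(v=20,ok=F), TRANSFORM:-, EMIT:P3(v=10,ok=T)] out:P2(v=0); bubbles=2
Tick 7: [PARSE:P5(v=20,ok=F), VALIDATE:-, TRANSFORM:P4(v=0,ok=F), EMIT:-] out:P3(v=10); bubbles=2
Tick 8: [PARSE:-, VALIDATE:P5(v=20,ok=F), TRANSFORM:-, EMIT:P4(v=0,ok=F)] out:-; bubbles=2
Tick 9: [PARSE:-, VALIDATE:-, TRANSFORM:P5(v=0,ok=F), EMIT:-] out:P4(v=0); bubbles=3
Tick 10: [PARSE:P6(v=7,ok=F), VALIDATE:-, TRANSFORM:-, EMIT:P5(v=0,ok=F)] out:-; bubbles=2
Tick 11: [PARSE:-, VALIDATE:P6(v=7,ok=T), TRANSFORM:-, EMIT:-] out:P5(v=0); bubbles=3
Tick 12: [PARSE:-, VALIDATE:-, TRANSFORM:P6(v=14,ok=T), EMIT:-] out:-; bubbles=3
Tick 13: [PARSE:-, VALIDATE:-, TRANSFORM:-, EMIT:P6(v=14,ok=T)] out:-; bubbles=3
Tick 14: [PARSE:-, VALIDATE:-, TRANSFORM:-, EMIT:-] out:P6(v=14); bubbles=4
Total bubble-slots: 32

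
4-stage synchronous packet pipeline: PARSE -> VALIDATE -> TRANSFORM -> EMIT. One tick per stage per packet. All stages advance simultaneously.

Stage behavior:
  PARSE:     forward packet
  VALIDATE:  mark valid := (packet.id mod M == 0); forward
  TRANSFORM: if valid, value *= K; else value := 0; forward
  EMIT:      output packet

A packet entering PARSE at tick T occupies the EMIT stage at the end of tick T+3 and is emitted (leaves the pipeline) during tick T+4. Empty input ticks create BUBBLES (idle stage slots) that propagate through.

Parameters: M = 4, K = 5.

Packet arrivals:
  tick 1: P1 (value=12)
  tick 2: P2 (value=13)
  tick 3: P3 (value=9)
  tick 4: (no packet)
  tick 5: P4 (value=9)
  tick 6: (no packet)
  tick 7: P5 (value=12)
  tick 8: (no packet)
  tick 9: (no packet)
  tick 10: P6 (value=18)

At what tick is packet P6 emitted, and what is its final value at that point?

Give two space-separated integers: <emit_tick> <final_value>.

Tick 1: [PARSE:P1(v=12,ok=F), VALIDATE:-, TRANSFORM:-, EMIT:-] out:-; in:P1
Tick 2: [PARSE:P2(v=13,ok=F), VALIDATE:P1(v=12,ok=F), TRANSFORM:-, EMIT:-] out:-; in:P2
Tick 3: [PARSE:P3(v=9,ok=F), VALIDATE:P2(v=13,ok=F), TRANSFORM:P1(v=0,ok=F), EMIT:-] out:-; in:P3
Tick 4: [PARSE:-, VALIDATE:P3(v=9,ok=F), TRANSFORM:P2(v=0,ok=F), EMIT:P1(v=0,ok=F)] out:-; in:-
Tick 5: [PARSE:P4(v=9,ok=F), VALIDATE:-, TRANSFORM:P3(v=0,ok=F), EMIT:P2(v=0,ok=F)] out:P1(v=0); in:P4
Tick 6: [PARSE:-, VALIDATE:P4(v=9,ok=T), TRANSFORM:-, EMIT:P3(v=0,ok=F)] out:P2(v=0); in:-
Tick 7: [PARSE:P5(v=12,ok=F), VALIDATE:-, TRANSFORM:P4(v=45,ok=T), EMIT:-] out:P3(v=0); in:P5
Tick 8: [PARSE:-, VALIDATE:P5(v=12,ok=F), TRANSFORM:-, EMIT:P4(v=45,ok=T)] out:-; in:-
Tick 9: [PARSE:-, VALIDATE:-, TRANSFORM:P5(v=0,ok=F), EMIT:-] out:P4(v=45); in:-
Tick 10: [PARSE:P6(v=18,ok=F), VALIDATE:-, TRANSFORM:-, EMIT:P5(v=0,ok=F)] out:-; in:P6
Tick 11: [PARSE:-, VALIDATE:P6(v=18,ok=F), TRANSFORM:-, EMIT:-] out:P5(v=0); in:-
Tick 12: [PARSE:-, VALIDATE:-, TRANSFORM:P6(v=0,ok=F), EMIT:-] out:-; in:-
Tick 13: [PARSE:-, VALIDATE:-, TRANSFORM:-, EMIT:P6(v=0,ok=F)] out:-; in:-
Tick 14: [PARSE:-, VALIDATE:-, TRANSFORM:-, EMIT:-] out:P6(v=0); in:-
P6: arrives tick 10, valid=False (id=6, id%4=2), emit tick 14, final value 0

Answer: 14 0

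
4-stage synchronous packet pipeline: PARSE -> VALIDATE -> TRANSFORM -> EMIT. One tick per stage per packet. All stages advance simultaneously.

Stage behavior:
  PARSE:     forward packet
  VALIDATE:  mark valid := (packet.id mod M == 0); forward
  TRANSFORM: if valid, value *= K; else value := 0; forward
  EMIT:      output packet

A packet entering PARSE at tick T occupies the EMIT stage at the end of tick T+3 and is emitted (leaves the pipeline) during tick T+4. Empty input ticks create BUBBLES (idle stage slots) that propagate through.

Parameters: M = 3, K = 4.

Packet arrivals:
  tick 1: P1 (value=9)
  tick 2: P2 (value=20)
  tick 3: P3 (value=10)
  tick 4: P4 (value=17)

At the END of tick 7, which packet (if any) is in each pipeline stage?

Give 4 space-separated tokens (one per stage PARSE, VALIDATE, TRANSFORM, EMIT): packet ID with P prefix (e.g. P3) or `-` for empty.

Answer: - - - P4

Derivation:
Tick 1: [PARSE:P1(v=9,ok=F), VALIDATE:-, TRANSFORM:-, EMIT:-] out:-; in:P1
Tick 2: [PARSE:P2(v=20,ok=F), VALIDATE:P1(v=9,ok=F), TRANSFORM:-, EMIT:-] out:-; in:P2
Tick 3: [PARSE:P3(v=10,ok=F), VALIDATE:P2(v=20,ok=F), TRANSFORM:P1(v=0,ok=F), EMIT:-] out:-; in:P3
Tick 4: [PARSE:P4(v=17,ok=F), VALIDATE:P3(v=10,ok=T), TRANSFORM:P2(v=0,ok=F), EMIT:P1(v=0,ok=F)] out:-; in:P4
Tick 5: [PARSE:-, VALIDATE:P4(v=17,ok=F), TRANSFORM:P3(v=40,ok=T), EMIT:P2(v=0,ok=F)] out:P1(v=0); in:-
Tick 6: [PARSE:-, VALIDATE:-, TRANSFORM:P4(v=0,ok=F), EMIT:P3(v=40,ok=T)] out:P2(v=0); in:-
Tick 7: [PARSE:-, VALIDATE:-, TRANSFORM:-, EMIT:P4(v=0,ok=F)] out:P3(v=40); in:-
At end of tick 7: ['-', '-', '-', 'P4']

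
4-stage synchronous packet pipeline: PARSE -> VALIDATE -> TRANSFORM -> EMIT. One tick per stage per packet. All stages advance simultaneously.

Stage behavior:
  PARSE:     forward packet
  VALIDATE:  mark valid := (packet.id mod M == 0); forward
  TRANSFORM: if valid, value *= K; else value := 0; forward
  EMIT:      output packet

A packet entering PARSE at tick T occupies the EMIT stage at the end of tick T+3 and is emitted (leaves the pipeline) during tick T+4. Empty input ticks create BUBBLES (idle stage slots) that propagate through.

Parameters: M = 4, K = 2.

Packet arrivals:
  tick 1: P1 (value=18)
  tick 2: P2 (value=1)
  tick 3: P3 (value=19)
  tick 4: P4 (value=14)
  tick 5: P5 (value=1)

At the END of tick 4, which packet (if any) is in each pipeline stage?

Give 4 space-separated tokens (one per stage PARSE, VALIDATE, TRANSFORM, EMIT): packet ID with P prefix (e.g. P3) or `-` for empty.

Tick 1: [PARSE:P1(v=18,ok=F), VALIDATE:-, TRANSFORM:-, EMIT:-] out:-; in:P1
Tick 2: [PARSE:P2(v=1,ok=F), VALIDATE:P1(v=18,ok=F), TRANSFORM:-, EMIT:-] out:-; in:P2
Tick 3: [PARSE:P3(v=19,ok=F), VALIDATE:P2(v=1,ok=F), TRANSFORM:P1(v=0,ok=F), EMIT:-] out:-; in:P3
Tick 4: [PARSE:P4(v=14,ok=F), VALIDATE:P3(v=19,ok=F), TRANSFORM:P2(v=0,ok=F), EMIT:P1(v=0,ok=F)] out:-; in:P4
At end of tick 4: ['P4', 'P3', 'P2', 'P1']

Answer: P4 P3 P2 P1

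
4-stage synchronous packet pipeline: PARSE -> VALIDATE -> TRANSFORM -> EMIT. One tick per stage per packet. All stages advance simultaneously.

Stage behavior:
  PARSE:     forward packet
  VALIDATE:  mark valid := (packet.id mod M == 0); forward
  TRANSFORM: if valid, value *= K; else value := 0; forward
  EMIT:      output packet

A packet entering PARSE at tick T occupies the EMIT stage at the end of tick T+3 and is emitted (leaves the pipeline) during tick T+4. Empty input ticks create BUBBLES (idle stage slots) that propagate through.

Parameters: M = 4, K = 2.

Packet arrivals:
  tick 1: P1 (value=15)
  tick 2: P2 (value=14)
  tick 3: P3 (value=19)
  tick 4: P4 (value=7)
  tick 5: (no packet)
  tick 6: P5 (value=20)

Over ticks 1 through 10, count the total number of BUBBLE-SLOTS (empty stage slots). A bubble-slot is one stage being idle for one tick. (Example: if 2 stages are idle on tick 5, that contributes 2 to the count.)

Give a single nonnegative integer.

Tick 1: [PARSE:P1(v=15,ok=F), VALIDATE:-, TRANSFORM:-, EMIT:-] out:-; bubbles=3
Tick 2: [PARSE:P2(v=14,ok=F), VALIDATE:P1(v=15,ok=F), TRANSFORM:-, EMIT:-] out:-; bubbles=2
Tick 3: [PARSE:P3(v=19,ok=F), VALIDATE:P2(v=14,ok=F), TRANSFORM:P1(v=0,ok=F), EMIT:-] out:-; bubbles=1
Tick 4: [PARSE:P4(v=7,ok=F), VALIDATE:P3(v=19,ok=F), TRANSFORM:P2(v=0,ok=F), EMIT:P1(v=0,ok=F)] out:-; bubbles=0
Tick 5: [PARSE:-, VALIDATE:P4(v=7,ok=T), TRANSFORM:P3(v=0,ok=F), EMIT:P2(v=0,ok=F)] out:P1(v=0); bubbles=1
Tick 6: [PARSE:P5(v=20,ok=F), VALIDATE:-, TRANSFORM:P4(v=14,ok=T), EMIT:P3(v=0,ok=F)] out:P2(v=0); bubbles=1
Tick 7: [PARSE:-, VALIDATE:P5(v=20,ok=F), TRANSFORM:-, EMIT:P4(v=14,ok=T)] out:P3(v=0); bubbles=2
Tick 8: [PARSE:-, VALIDATE:-, TRANSFORM:P5(v=0,ok=F), EMIT:-] out:P4(v=14); bubbles=3
Tick 9: [PARSE:-, VALIDATE:-, TRANSFORM:-, EMIT:P5(v=0,ok=F)] out:-; bubbles=3
Tick 10: [PARSE:-, VALIDATE:-, TRANSFORM:-, EMIT:-] out:P5(v=0); bubbles=4
Total bubble-slots: 20

Answer: 20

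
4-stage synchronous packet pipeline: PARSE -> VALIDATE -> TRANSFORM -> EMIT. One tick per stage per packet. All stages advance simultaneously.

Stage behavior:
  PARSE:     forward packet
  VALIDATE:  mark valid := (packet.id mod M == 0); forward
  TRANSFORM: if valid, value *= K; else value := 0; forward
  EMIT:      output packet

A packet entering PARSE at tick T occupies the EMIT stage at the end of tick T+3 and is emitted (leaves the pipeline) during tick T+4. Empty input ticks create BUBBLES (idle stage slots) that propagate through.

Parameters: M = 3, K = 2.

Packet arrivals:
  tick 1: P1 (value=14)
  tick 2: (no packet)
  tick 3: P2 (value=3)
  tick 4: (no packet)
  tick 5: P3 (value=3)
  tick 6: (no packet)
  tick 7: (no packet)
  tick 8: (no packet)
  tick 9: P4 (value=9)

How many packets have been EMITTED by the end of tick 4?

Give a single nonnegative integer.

Tick 1: [PARSE:P1(v=14,ok=F), VALIDATE:-, TRANSFORM:-, EMIT:-] out:-; in:P1
Tick 2: [PARSE:-, VALIDATE:P1(v=14,ok=F), TRANSFORM:-, EMIT:-] out:-; in:-
Tick 3: [PARSE:P2(v=3,ok=F), VALIDATE:-, TRANSFORM:P1(v=0,ok=F), EMIT:-] out:-; in:P2
Tick 4: [PARSE:-, VALIDATE:P2(v=3,ok=F), TRANSFORM:-, EMIT:P1(v=0,ok=F)] out:-; in:-
Emitted by tick 4: []

Answer: 0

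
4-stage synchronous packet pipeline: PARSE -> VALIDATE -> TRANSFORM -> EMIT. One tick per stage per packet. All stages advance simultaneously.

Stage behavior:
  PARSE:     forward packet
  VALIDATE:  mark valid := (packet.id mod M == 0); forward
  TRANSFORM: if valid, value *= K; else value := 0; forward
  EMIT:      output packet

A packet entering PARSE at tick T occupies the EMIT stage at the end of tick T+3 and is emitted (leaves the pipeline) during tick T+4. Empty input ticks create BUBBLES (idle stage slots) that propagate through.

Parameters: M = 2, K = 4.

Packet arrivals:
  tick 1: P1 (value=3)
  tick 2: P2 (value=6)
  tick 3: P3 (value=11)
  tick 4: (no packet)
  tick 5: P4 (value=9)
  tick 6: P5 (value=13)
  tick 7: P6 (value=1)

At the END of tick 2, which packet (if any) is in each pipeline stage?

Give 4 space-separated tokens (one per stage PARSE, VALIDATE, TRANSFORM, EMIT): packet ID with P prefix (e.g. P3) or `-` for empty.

Answer: P2 P1 - -

Derivation:
Tick 1: [PARSE:P1(v=3,ok=F), VALIDATE:-, TRANSFORM:-, EMIT:-] out:-; in:P1
Tick 2: [PARSE:P2(v=6,ok=F), VALIDATE:P1(v=3,ok=F), TRANSFORM:-, EMIT:-] out:-; in:P2
At end of tick 2: ['P2', 'P1', '-', '-']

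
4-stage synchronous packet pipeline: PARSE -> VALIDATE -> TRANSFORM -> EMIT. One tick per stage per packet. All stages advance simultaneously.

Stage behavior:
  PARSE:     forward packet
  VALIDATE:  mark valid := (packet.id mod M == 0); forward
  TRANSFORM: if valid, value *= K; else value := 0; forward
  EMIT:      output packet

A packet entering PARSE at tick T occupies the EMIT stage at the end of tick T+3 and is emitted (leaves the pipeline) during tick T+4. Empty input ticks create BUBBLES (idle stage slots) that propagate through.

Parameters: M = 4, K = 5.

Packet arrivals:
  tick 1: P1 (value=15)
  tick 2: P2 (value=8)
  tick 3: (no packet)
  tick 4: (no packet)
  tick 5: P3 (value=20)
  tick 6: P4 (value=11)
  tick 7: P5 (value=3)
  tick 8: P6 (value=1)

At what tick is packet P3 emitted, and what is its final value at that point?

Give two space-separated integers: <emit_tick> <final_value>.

Tick 1: [PARSE:P1(v=15,ok=F), VALIDATE:-, TRANSFORM:-, EMIT:-] out:-; in:P1
Tick 2: [PARSE:P2(v=8,ok=F), VALIDATE:P1(v=15,ok=F), TRANSFORM:-, EMIT:-] out:-; in:P2
Tick 3: [PARSE:-, VALIDATE:P2(v=8,ok=F), TRANSFORM:P1(v=0,ok=F), EMIT:-] out:-; in:-
Tick 4: [PARSE:-, VALIDATE:-, TRANSFORM:P2(v=0,ok=F), EMIT:P1(v=0,ok=F)] out:-; in:-
Tick 5: [PARSE:P3(v=20,ok=F), VALIDATE:-, TRANSFORM:-, EMIT:P2(v=0,ok=F)] out:P1(v=0); in:P3
Tick 6: [PARSE:P4(v=11,ok=F), VALIDATE:P3(v=20,ok=F), TRANSFORM:-, EMIT:-] out:P2(v=0); in:P4
Tick 7: [PARSE:P5(v=3,ok=F), VALIDATE:P4(v=11,ok=T), TRANSFORM:P3(v=0,ok=F), EMIT:-] out:-; in:P5
Tick 8: [PARSE:P6(v=1,ok=F), VALIDATE:P5(v=3,ok=F), TRANSFORM:P4(v=55,ok=T), EMIT:P3(v=0,ok=F)] out:-; in:P6
Tick 9: [PARSE:-, VALIDATE:P6(v=1,ok=F), TRANSFORM:P5(v=0,ok=F), EMIT:P4(v=55,ok=T)] out:P3(v=0); in:-
Tick 10: [PARSE:-, VALIDATE:-, TRANSFORM:P6(v=0,ok=F), EMIT:P5(v=0,ok=F)] out:P4(v=55); in:-
Tick 11: [PARSE:-, VALIDATE:-, TRANSFORM:-, EMIT:P6(v=0,ok=F)] out:P5(v=0); in:-
Tick 12: [PARSE:-, VALIDATE:-, TRANSFORM:-, EMIT:-] out:P6(v=0); in:-
P3: arrives tick 5, valid=False (id=3, id%4=3), emit tick 9, final value 0

Answer: 9 0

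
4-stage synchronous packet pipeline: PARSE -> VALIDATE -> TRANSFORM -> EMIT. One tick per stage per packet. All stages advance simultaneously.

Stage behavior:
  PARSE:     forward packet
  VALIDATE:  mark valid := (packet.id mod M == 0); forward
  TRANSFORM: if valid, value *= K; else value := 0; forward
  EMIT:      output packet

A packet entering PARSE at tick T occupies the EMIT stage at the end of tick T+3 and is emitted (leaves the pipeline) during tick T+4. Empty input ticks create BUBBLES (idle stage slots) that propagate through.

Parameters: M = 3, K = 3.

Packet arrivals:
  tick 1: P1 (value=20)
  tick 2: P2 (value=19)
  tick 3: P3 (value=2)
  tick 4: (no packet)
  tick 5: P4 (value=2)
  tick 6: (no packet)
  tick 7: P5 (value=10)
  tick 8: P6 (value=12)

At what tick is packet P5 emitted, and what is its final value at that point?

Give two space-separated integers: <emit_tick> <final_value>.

Tick 1: [PARSE:P1(v=20,ok=F), VALIDATE:-, TRANSFORM:-, EMIT:-] out:-; in:P1
Tick 2: [PARSE:P2(v=19,ok=F), VALIDATE:P1(v=20,ok=F), TRANSFORM:-, EMIT:-] out:-; in:P2
Tick 3: [PARSE:P3(v=2,ok=F), VALIDATE:P2(v=19,ok=F), TRANSFORM:P1(v=0,ok=F), EMIT:-] out:-; in:P3
Tick 4: [PARSE:-, VALIDATE:P3(v=2,ok=T), TRANSFORM:P2(v=0,ok=F), EMIT:P1(v=0,ok=F)] out:-; in:-
Tick 5: [PARSE:P4(v=2,ok=F), VALIDATE:-, TRANSFORM:P3(v=6,ok=T), EMIT:P2(v=0,ok=F)] out:P1(v=0); in:P4
Tick 6: [PARSE:-, VALIDATE:P4(v=2,ok=F), TRANSFORM:-, EMIT:P3(v=6,ok=T)] out:P2(v=0); in:-
Tick 7: [PARSE:P5(v=10,ok=F), VALIDATE:-, TRANSFORM:P4(v=0,ok=F), EMIT:-] out:P3(v=6); in:P5
Tick 8: [PARSE:P6(v=12,ok=F), VALIDATE:P5(v=10,ok=F), TRANSFORM:-, EMIT:P4(v=0,ok=F)] out:-; in:P6
Tick 9: [PARSE:-, VALIDATE:P6(v=12,ok=T), TRANSFORM:P5(v=0,ok=F), EMIT:-] out:P4(v=0); in:-
Tick 10: [PARSE:-, VALIDATE:-, TRANSFORM:P6(v=36,ok=T), EMIT:P5(v=0,ok=F)] out:-; in:-
Tick 11: [PARSE:-, VALIDATE:-, TRANSFORM:-, EMIT:P6(v=36,ok=T)] out:P5(v=0); in:-
Tick 12: [PARSE:-, VALIDATE:-, TRANSFORM:-, EMIT:-] out:P6(v=36); in:-
P5: arrives tick 7, valid=False (id=5, id%3=2), emit tick 11, final value 0

Answer: 11 0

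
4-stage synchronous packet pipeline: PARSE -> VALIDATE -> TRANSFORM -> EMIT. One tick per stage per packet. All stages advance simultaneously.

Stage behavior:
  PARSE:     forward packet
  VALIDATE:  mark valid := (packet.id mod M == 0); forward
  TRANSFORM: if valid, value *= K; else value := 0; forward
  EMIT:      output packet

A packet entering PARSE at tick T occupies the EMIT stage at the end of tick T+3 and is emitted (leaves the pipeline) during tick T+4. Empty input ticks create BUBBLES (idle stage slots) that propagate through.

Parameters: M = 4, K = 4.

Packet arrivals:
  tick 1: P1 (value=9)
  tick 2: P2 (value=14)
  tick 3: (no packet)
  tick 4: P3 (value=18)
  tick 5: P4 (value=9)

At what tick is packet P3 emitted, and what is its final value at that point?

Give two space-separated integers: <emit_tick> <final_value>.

Answer: 8 0

Derivation:
Tick 1: [PARSE:P1(v=9,ok=F), VALIDATE:-, TRANSFORM:-, EMIT:-] out:-; in:P1
Tick 2: [PARSE:P2(v=14,ok=F), VALIDATE:P1(v=9,ok=F), TRANSFORM:-, EMIT:-] out:-; in:P2
Tick 3: [PARSE:-, VALIDATE:P2(v=14,ok=F), TRANSFORM:P1(v=0,ok=F), EMIT:-] out:-; in:-
Tick 4: [PARSE:P3(v=18,ok=F), VALIDATE:-, TRANSFORM:P2(v=0,ok=F), EMIT:P1(v=0,ok=F)] out:-; in:P3
Tick 5: [PARSE:P4(v=9,ok=F), VALIDATE:P3(v=18,ok=F), TRANSFORM:-, EMIT:P2(v=0,ok=F)] out:P1(v=0); in:P4
Tick 6: [PARSE:-, VALIDATE:P4(v=9,ok=T), TRANSFORM:P3(v=0,ok=F), EMIT:-] out:P2(v=0); in:-
Tick 7: [PARSE:-, VALIDATE:-, TRANSFORM:P4(v=36,ok=T), EMIT:P3(v=0,ok=F)] out:-; in:-
Tick 8: [PARSE:-, VALIDATE:-, TRANSFORM:-, EMIT:P4(v=36,ok=T)] out:P3(v=0); in:-
Tick 9: [PARSE:-, VALIDATE:-, TRANSFORM:-, EMIT:-] out:P4(v=36); in:-
P3: arrives tick 4, valid=False (id=3, id%4=3), emit tick 8, final value 0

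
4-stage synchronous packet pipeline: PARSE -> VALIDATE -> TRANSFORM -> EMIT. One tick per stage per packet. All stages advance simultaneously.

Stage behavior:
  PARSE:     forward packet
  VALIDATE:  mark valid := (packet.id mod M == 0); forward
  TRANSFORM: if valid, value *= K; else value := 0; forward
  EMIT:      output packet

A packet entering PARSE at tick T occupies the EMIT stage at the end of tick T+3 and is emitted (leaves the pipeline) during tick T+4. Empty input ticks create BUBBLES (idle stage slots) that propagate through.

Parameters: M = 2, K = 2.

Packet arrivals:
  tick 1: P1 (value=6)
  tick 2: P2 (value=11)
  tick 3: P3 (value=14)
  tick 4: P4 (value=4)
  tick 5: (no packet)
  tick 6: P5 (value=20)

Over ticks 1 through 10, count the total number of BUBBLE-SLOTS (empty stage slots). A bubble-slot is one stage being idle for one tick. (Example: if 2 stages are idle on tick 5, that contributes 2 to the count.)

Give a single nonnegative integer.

Tick 1: [PARSE:P1(v=6,ok=F), VALIDATE:-, TRANSFORM:-, EMIT:-] out:-; bubbles=3
Tick 2: [PARSE:P2(v=11,ok=F), VALIDATE:P1(v=6,ok=F), TRANSFORM:-, EMIT:-] out:-; bubbles=2
Tick 3: [PARSE:P3(v=14,ok=F), VALIDATE:P2(v=11,ok=T), TRANSFORM:P1(v=0,ok=F), EMIT:-] out:-; bubbles=1
Tick 4: [PARSE:P4(v=4,ok=F), VALIDATE:P3(v=14,ok=F), TRANSFORM:P2(v=22,ok=T), EMIT:P1(v=0,ok=F)] out:-; bubbles=0
Tick 5: [PARSE:-, VALIDATE:P4(v=4,ok=T), TRANSFORM:P3(v=0,ok=F), EMIT:P2(v=22,ok=T)] out:P1(v=0); bubbles=1
Tick 6: [PARSE:P5(v=20,ok=F), VALIDATE:-, TRANSFORM:P4(v=8,ok=T), EMIT:P3(v=0,ok=F)] out:P2(v=22); bubbles=1
Tick 7: [PARSE:-, VALIDATE:P5(v=20,ok=F), TRANSFORM:-, EMIT:P4(v=8,ok=T)] out:P3(v=0); bubbles=2
Tick 8: [PARSE:-, VALIDATE:-, TRANSFORM:P5(v=0,ok=F), EMIT:-] out:P4(v=8); bubbles=3
Tick 9: [PARSE:-, VALIDATE:-, TRANSFORM:-, EMIT:P5(v=0,ok=F)] out:-; bubbles=3
Tick 10: [PARSE:-, VALIDATE:-, TRANSFORM:-, EMIT:-] out:P5(v=0); bubbles=4
Total bubble-slots: 20

Answer: 20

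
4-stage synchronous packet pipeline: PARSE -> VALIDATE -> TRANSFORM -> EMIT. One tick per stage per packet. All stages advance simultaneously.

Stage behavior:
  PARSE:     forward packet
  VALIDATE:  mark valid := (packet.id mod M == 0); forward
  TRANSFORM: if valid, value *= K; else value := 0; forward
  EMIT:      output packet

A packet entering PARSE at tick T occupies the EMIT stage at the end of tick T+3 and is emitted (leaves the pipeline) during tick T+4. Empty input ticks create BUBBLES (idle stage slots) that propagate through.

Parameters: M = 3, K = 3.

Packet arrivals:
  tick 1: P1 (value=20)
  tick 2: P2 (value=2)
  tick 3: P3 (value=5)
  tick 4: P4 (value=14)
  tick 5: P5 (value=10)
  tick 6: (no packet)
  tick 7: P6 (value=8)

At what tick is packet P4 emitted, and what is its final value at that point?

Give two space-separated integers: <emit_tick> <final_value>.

Tick 1: [PARSE:P1(v=20,ok=F), VALIDATE:-, TRANSFORM:-, EMIT:-] out:-; in:P1
Tick 2: [PARSE:P2(v=2,ok=F), VALIDATE:P1(v=20,ok=F), TRANSFORM:-, EMIT:-] out:-; in:P2
Tick 3: [PARSE:P3(v=5,ok=F), VALIDATE:P2(v=2,ok=F), TRANSFORM:P1(v=0,ok=F), EMIT:-] out:-; in:P3
Tick 4: [PARSE:P4(v=14,ok=F), VALIDATE:P3(v=5,ok=T), TRANSFORM:P2(v=0,ok=F), EMIT:P1(v=0,ok=F)] out:-; in:P4
Tick 5: [PARSE:P5(v=10,ok=F), VALIDATE:P4(v=14,ok=F), TRANSFORM:P3(v=15,ok=T), EMIT:P2(v=0,ok=F)] out:P1(v=0); in:P5
Tick 6: [PARSE:-, VALIDATE:P5(v=10,ok=F), TRANSFORM:P4(v=0,ok=F), EMIT:P3(v=15,ok=T)] out:P2(v=0); in:-
Tick 7: [PARSE:P6(v=8,ok=F), VALIDATE:-, TRANSFORM:P5(v=0,ok=F), EMIT:P4(v=0,ok=F)] out:P3(v=15); in:P6
Tick 8: [PARSE:-, VALIDATE:P6(v=8,ok=T), TRANSFORM:-, EMIT:P5(v=0,ok=F)] out:P4(v=0); in:-
Tick 9: [PARSE:-, VALIDATE:-, TRANSFORM:P6(v=24,ok=T), EMIT:-] out:P5(v=0); in:-
Tick 10: [PARSE:-, VALIDATE:-, TRANSFORM:-, EMIT:P6(v=24,ok=T)] out:-; in:-
Tick 11: [PARSE:-, VALIDATE:-, TRANSFORM:-, EMIT:-] out:P6(v=24); in:-
P4: arrives tick 4, valid=False (id=4, id%3=1), emit tick 8, final value 0

Answer: 8 0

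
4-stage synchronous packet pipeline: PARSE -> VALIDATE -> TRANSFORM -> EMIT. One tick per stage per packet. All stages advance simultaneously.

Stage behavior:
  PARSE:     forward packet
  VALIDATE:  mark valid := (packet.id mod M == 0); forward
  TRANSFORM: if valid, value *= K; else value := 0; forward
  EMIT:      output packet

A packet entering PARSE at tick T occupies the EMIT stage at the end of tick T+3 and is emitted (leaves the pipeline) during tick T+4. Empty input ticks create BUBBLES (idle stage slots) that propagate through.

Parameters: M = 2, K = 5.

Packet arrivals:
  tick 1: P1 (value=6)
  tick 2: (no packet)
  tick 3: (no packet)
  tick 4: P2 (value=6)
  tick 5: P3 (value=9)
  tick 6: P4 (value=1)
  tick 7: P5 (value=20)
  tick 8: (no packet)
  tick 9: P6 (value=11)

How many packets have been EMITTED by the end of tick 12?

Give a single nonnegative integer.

Answer: 5

Derivation:
Tick 1: [PARSE:P1(v=6,ok=F), VALIDATE:-, TRANSFORM:-, EMIT:-] out:-; in:P1
Tick 2: [PARSE:-, VALIDATE:P1(v=6,ok=F), TRANSFORM:-, EMIT:-] out:-; in:-
Tick 3: [PARSE:-, VALIDATE:-, TRANSFORM:P1(v=0,ok=F), EMIT:-] out:-; in:-
Tick 4: [PARSE:P2(v=6,ok=F), VALIDATE:-, TRANSFORM:-, EMIT:P1(v=0,ok=F)] out:-; in:P2
Tick 5: [PARSE:P3(v=9,ok=F), VALIDATE:P2(v=6,ok=T), TRANSFORM:-, EMIT:-] out:P1(v=0); in:P3
Tick 6: [PARSE:P4(v=1,ok=F), VALIDATE:P3(v=9,ok=F), TRANSFORM:P2(v=30,ok=T), EMIT:-] out:-; in:P4
Tick 7: [PARSE:P5(v=20,ok=F), VALIDATE:P4(v=1,ok=T), TRANSFORM:P3(v=0,ok=F), EMIT:P2(v=30,ok=T)] out:-; in:P5
Tick 8: [PARSE:-, VALIDATE:P5(v=20,ok=F), TRANSFORM:P4(v=5,ok=T), EMIT:P3(v=0,ok=F)] out:P2(v=30); in:-
Tick 9: [PARSE:P6(v=11,ok=F), VALIDATE:-, TRANSFORM:P5(v=0,ok=F), EMIT:P4(v=5,ok=T)] out:P3(v=0); in:P6
Tick 10: [PARSE:-, VALIDATE:P6(v=11,ok=T), TRANSFORM:-, EMIT:P5(v=0,ok=F)] out:P4(v=5); in:-
Tick 11: [PARSE:-, VALIDATE:-, TRANSFORM:P6(v=55,ok=T), EMIT:-] out:P5(v=0); in:-
Tick 12: [PARSE:-, VALIDATE:-, TRANSFORM:-, EMIT:P6(v=55,ok=T)] out:-; in:-
Emitted by tick 12: ['P1', 'P2', 'P3', 'P4', 'P5']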